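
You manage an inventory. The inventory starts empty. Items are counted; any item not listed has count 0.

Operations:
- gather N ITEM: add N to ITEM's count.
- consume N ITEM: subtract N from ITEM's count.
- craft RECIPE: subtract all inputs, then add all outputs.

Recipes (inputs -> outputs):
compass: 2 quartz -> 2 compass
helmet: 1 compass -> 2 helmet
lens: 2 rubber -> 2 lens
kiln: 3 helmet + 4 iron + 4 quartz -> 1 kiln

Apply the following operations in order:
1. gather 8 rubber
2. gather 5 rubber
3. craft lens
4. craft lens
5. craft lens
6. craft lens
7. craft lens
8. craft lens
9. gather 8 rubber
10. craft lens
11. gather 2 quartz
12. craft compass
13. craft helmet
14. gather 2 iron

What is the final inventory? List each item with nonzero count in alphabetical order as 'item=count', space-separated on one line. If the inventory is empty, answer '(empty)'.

Answer: compass=1 helmet=2 iron=2 lens=14 rubber=7

Derivation:
After 1 (gather 8 rubber): rubber=8
After 2 (gather 5 rubber): rubber=13
After 3 (craft lens): lens=2 rubber=11
After 4 (craft lens): lens=4 rubber=9
After 5 (craft lens): lens=6 rubber=7
After 6 (craft lens): lens=8 rubber=5
After 7 (craft lens): lens=10 rubber=3
After 8 (craft lens): lens=12 rubber=1
After 9 (gather 8 rubber): lens=12 rubber=9
After 10 (craft lens): lens=14 rubber=7
After 11 (gather 2 quartz): lens=14 quartz=2 rubber=7
After 12 (craft compass): compass=2 lens=14 rubber=7
After 13 (craft helmet): compass=1 helmet=2 lens=14 rubber=7
After 14 (gather 2 iron): compass=1 helmet=2 iron=2 lens=14 rubber=7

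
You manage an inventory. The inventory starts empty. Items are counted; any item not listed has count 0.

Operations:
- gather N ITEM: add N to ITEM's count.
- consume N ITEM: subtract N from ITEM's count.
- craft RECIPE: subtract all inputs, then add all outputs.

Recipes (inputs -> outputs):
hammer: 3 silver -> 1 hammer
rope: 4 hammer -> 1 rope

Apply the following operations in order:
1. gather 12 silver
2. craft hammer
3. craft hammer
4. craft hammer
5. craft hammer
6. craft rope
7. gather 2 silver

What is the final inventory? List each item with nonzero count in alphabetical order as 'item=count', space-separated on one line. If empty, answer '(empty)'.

After 1 (gather 12 silver): silver=12
After 2 (craft hammer): hammer=1 silver=9
After 3 (craft hammer): hammer=2 silver=6
After 4 (craft hammer): hammer=3 silver=3
After 5 (craft hammer): hammer=4
After 6 (craft rope): rope=1
After 7 (gather 2 silver): rope=1 silver=2

Answer: rope=1 silver=2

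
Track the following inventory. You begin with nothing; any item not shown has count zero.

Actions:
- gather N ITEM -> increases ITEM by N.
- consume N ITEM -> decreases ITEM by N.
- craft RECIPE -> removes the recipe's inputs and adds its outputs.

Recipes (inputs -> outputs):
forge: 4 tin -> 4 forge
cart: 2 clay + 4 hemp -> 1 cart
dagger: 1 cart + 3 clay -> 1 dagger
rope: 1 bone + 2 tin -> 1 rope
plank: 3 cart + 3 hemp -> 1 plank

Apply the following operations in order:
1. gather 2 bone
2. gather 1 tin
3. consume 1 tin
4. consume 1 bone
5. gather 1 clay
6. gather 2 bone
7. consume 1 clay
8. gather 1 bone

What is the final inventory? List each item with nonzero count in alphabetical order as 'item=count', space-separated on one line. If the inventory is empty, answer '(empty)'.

Answer: bone=4

Derivation:
After 1 (gather 2 bone): bone=2
After 2 (gather 1 tin): bone=2 tin=1
After 3 (consume 1 tin): bone=2
After 4 (consume 1 bone): bone=1
After 5 (gather 1 clay): bone=1 clay=1
After 6 (gather 2 bone): bone=3 clay=1
After 7 (consume 1 clay): bone=3
After 8 (gather 1 bone): bone=4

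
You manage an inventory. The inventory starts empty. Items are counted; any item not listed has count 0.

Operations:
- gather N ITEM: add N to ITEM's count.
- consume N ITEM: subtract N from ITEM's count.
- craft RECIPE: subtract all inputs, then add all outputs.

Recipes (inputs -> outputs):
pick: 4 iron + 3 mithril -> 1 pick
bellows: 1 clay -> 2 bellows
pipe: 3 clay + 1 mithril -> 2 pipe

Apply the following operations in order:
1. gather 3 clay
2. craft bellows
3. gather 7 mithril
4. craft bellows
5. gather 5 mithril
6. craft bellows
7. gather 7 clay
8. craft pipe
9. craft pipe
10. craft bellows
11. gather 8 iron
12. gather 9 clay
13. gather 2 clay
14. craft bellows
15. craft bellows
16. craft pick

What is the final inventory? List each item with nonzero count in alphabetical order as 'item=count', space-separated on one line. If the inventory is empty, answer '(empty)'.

After 1 (gather 3 clay): clay=3
After 2 (craft bellows): bellows=2 clay=2
After 3 (gather 7 mithril): bellows=2 clay=2 mithril=7
After 4 (craft bellows): bellows=4 clay=1 mithril=7
After 5 (gather 5 mithril): bellows=4 clay=1 mithril=12
After 6 (craft bellows): bellows=6 mithril=12
After 7 (gather 7 clay): bellows=6 clay=7 mithril=12
After 8 (craft pipe): bellows=6 clay=4 mithril=11 pipe=2
After 9 (craft pipe): bellows=6 clay=1 mithril=10 pipe=4
After 10 (craft bellows): bellows=8 mithril=10 pipe=4
After 11 (gather 8 iron): bellows=8 iron=8 mithril=10 pipe=4
After 12 (gather 9 clay): bellows=8 clay=9 iron=8 mithril=10 pipe=4
After 13 (gather 2 clay): bellows=8 clay=11 iron=8 mithril=10 pipe=4
After 14 (craft bellows): bellows=10 clay=10 iron=8 mithril=10 pipe=4
After 15 (craft bellows): bellows=12 clay=9 iron=8 mithril=10 pipe=4
After 16 (craft pick): bellows=12 clay=9 iron=4 mithril=7 pick=1 pipe=4

Answer: bellows=12 clay=9 iron=4 mithril=7 pick=1 pipe=4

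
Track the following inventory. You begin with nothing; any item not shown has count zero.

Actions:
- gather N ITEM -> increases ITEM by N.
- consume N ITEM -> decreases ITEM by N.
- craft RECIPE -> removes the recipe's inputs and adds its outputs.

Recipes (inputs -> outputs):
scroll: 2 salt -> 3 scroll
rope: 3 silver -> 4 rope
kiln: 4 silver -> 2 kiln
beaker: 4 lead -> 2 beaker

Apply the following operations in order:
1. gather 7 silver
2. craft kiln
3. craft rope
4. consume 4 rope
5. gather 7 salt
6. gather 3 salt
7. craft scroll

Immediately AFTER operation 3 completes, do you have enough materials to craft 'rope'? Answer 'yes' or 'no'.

Answer: no

Derivation:
After 1 (gather 7 silver): silver=7
After 2 (craft kiln): kiln=2 silver=3
After 3 (craft rope): kiln=2 rope=4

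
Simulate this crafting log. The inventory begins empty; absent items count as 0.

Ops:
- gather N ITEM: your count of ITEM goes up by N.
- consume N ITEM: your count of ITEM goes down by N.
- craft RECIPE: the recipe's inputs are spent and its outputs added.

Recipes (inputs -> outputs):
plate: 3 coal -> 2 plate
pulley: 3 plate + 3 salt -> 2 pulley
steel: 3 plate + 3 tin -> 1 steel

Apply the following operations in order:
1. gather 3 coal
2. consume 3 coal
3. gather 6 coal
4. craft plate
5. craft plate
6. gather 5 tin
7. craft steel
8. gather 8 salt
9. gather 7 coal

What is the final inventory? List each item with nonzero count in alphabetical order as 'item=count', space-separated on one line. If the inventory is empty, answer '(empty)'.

After 1 (gather 3 coal): coal=3
After 2 (consume 3 coal): (empty)
After 3 (gather 6 coal): coal=6
After 4 (craft plate): coal=3 plate=2
After 5 (craft plate): plate=4
After 6 (gather 5 tin): plate=4 tin=5
After 7 (craft steel): plate=1 steel=1 tin=2
After 8 (gather 8 salt): plate=1 salt=8 steel=1 tin=2
After 9 (gather 7 coal): coal=7 plate=1 salt=8 steel=1 tin=2

Answer: coal=7 plate=1 salt=8 steel=1 tin=2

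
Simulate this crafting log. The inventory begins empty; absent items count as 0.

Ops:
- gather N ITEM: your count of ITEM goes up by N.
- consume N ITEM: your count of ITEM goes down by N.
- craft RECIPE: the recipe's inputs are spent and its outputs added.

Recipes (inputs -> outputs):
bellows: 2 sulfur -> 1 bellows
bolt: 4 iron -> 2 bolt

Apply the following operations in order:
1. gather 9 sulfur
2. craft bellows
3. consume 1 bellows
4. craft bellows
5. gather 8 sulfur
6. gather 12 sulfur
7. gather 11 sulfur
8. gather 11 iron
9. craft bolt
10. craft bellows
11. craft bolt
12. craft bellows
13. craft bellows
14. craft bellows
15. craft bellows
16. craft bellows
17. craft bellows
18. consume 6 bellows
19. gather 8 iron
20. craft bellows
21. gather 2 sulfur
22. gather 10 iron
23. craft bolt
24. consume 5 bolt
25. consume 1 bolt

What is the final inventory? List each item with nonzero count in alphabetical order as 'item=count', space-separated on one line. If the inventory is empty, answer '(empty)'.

Answer: bellows=3 iron=17 sulfur=22

Derivation:
After 1 (gather 9 sulfur): sulfur=9
After 2 (craft bellows): bellows=1 sulfur=7
After 3 (consume 1 bellows): sulfur=7
After 4 (craft bellows): bellows=1 sulfur=5
After 5 (gather 8 sulfur): bellows=1 sulfur=13
After 6 (gather 12 sulfur): bellows=1 sulfur=25
After 7 (gather 11 sulfur): bellows=1 sulfur=36
After 8 (gather 11 iron): bellows=1 iron=11 sulfur=36
After 9 (craft bolt): bellows=1 bolt=2 iron=7 sulfur=36
After 10 (craft bellows): bellows=2 bolt=2 iron=7 sulfur=34
After 11 (craft bolt): bellows=2 bolt=4 iron=3 sulfur=34
After 12 (craft bellows): bellows=3 bolt=4 iron=3 sulfur=32
After 13 (craft bellows): bellows=4 bolt=4 iron=3 sulfur=30
After 14 (craft bellows): bellows=5 bolt=4 iron=3 sulfur=28
After 15 (craft bellows): bellows=6 bolt=4 iron=3 sulfur=26
After 16 (craft bellows): bellows=7 bolt=4 iron=3 sulfur=24
After 17 (craft bellows): bellows=8 bolt=4 iron=3 sulfur=22
After 18 (consume 6 bellows): bellows=2 bolt=4 iron=3 sulfur=22
After 19 (gather 8 iron): bellows=2 bolt=4 iron=11 sulfur=22
After 20 (craft bellows): bellows=3 bolt=4 iron=11 sulfur=20
After 21 (gather 2 sulfur): bellows=3 bolt=4 iron=11 sulfur=22
After 22 (gather 10 iron): bellows=3 bolt=4 iron=21 sulfur=22
After 23 (craft bolt): bellows=3 bolt=6 iron=17 sulfur=22
After 24 (consume 5 bolt): bellows=3 bolt=1 iron=17 sulfur=22
After 25 (consume 1 bolt): bellows=3 iron=17 sulfur=22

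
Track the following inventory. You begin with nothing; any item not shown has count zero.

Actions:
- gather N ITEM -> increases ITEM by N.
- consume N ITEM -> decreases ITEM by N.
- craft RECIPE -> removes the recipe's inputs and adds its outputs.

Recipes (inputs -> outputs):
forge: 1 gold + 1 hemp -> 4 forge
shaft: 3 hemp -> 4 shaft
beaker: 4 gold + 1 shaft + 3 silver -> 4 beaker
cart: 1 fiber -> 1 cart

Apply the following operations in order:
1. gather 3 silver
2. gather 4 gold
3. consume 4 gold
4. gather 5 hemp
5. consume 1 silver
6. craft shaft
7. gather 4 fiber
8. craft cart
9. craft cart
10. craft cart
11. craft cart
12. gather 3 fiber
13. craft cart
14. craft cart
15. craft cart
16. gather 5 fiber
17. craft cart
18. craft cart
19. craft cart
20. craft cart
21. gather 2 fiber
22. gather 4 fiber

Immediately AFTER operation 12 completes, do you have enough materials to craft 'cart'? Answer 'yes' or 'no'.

Answer: yes

Derivation:
After 1 (gather 3 silver): silver=3
After 2 (gather 4 gold): gold=4 silver=3
After 3 (consume 4 gold): silver=3
After 4 (gather 5 hemp): hemp=5 silver=3
After 5 (consume 1 silver): hemp=5 silver=2
After 6 (craft shaft): hemp=2 shaft=4 silver=2
After 7 (gather 4 fiber): fiber=4 hemp=2 shaft=4 silver=2
After 8 (craft cart): cart=1 fiber=3 hemp=2 shaft=4 silver=2
After 9 (craft cart): cart=2 fiber=2 hemp=2 shaft=4 silver=2
After 10 (craft cart): cart=3 fiber=1 hemp=2 shaft=4 silver=2
After 11 (craft cart): cart=4 hemp=2 shaft=4 silver=2
After 12 (gather 3 fiber): cart=4 fiber=3 hemp=2 shaft=4 silver=2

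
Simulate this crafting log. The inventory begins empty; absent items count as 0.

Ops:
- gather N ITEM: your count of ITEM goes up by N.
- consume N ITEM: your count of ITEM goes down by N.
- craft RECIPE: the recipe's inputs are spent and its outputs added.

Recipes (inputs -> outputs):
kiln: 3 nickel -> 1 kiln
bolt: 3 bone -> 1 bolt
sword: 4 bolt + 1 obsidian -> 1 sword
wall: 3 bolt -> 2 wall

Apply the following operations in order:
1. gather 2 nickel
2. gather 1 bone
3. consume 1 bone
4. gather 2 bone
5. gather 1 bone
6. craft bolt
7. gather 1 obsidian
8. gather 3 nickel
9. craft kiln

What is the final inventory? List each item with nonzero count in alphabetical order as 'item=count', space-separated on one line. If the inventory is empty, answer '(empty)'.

After 1 (gather 2 nickel): nickel=2
After 2 (gather 1 bone): bone=1 nickel=2
After 3 (consume 1 bone): nickel=2
After 4 (gather 2 bone): bone=2 nickel=2
After 5 (gather 1 bone): bone=3 nickel=2
After 6 (craft bolt): bolt=1 nickel=2
After 7 (gather 1 obsidian): bolt=1 nickel=2 obsidian=1
After 8 (gather 3 nickel): bolt=1 nickel=5 obsidian=1
After 9 (craft kiln): bolt=1 kiln=1 nickel=2 obsidian=1

Answer: bolt=1 kiln=1 nickel=2 obsidian=1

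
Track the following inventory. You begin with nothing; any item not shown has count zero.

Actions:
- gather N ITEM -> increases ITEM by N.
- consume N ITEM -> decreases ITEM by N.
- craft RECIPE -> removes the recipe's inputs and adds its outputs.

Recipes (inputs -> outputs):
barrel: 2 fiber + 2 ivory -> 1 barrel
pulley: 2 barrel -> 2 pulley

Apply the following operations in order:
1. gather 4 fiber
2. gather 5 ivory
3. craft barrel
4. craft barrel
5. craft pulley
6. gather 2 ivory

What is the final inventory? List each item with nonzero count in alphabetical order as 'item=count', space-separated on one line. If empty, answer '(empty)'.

After 1 (gather 4 fiber): fiber=4
After 2 (gather 5 ivory): fiber=4 ivory=5
After 3 (craft barrel): barrel=1 fiber=2 ivory=3
After 4 (craft barrel): barrel=2 ivory=1
After 5 (craft pulley): ivory=1 pulley=2
After 6 (gather 2 ivory): ivory=3 pulley=2

Answer: ivory=3 pulley=2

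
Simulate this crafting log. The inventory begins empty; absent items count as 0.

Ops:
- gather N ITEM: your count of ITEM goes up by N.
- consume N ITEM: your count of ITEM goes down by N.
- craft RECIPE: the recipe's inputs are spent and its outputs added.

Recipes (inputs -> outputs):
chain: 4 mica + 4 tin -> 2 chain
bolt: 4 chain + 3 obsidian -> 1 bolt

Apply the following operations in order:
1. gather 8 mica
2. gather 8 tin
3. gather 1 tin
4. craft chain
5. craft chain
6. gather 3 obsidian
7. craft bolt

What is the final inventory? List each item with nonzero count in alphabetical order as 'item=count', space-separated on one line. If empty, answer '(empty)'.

Answer: bolt=1 tin=1

Derivation:
After 1 (gather 8 mica): mica=8
After 2 (gather 8 tin): mica=8 tin=8
After 3 (gather 1 tin): mica=8 tin=9
After 4 (craft chain): chain=2 mica=4 tin=5
After 5 (craft chain): chain=4 tin=1
After 6 (gather 3 obsidian): chain=4 obsidian=3 tin=1
After 7 (craft bolt): bolt=1 tin=1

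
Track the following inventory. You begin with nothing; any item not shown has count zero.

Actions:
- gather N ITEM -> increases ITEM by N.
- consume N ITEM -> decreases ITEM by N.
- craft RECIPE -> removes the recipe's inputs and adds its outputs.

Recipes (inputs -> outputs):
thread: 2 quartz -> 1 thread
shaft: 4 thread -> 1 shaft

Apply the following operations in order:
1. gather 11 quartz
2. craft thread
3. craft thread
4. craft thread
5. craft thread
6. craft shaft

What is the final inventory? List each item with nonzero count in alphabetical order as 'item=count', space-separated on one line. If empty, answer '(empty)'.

After 1 (gather 11 quartz): quartz=11
After 2 (craft thread): quartz=9 thread=1
After 3 (craft thread): quartz=7 thread=2
After 4 (craft thread): quartz=5 thread=3
After 5 (craft thread): quartz=3 thread=4
After 6 (craft shaft): quartz=3 shaft=1

Answer: quartz=3 shaft=1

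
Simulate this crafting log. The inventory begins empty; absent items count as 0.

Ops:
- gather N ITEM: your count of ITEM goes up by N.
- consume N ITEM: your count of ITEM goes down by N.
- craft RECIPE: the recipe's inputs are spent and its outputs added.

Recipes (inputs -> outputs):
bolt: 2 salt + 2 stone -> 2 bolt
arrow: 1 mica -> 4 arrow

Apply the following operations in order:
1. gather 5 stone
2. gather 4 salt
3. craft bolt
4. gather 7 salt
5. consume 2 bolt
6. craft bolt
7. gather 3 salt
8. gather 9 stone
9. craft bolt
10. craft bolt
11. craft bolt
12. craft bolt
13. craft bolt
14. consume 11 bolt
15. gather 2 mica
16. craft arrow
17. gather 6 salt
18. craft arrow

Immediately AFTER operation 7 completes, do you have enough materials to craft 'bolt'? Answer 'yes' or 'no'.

After 1 (gather 5 stone): stone=5
After 2 (gather 4 salt): salt=4 stone=5
After 3 (craft bolt): bolt=2 salt=2 stone=3
After 4 (gather 7 salt): bolt=2 salt=9 stone=3
After 5 (consume 2 bolt): salt=9 stone=3
After 6 (craft bolt): bolt=2 salt=7 stone=1
After 7 (gather 3 salt): bolt=2 salt=10 stone=1

Answer: no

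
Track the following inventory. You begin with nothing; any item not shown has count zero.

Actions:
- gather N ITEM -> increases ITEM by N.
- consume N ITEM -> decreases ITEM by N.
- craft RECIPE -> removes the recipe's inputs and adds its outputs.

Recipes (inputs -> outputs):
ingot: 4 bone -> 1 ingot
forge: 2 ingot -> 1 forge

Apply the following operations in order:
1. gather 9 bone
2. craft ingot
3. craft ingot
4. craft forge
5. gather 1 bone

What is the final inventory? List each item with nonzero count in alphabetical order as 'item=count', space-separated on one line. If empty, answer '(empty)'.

After 1 (gather 9 bone): bone=9
After 2 (craft ingot): bone=5 ingot=1
After 3 (craft ingot): bone=1 ingot=2
After 4 (craft forge): bone=1 forge=1
After 5 (gather 1 bone): bone=2 forge=1

Answer: bone=2 forge=1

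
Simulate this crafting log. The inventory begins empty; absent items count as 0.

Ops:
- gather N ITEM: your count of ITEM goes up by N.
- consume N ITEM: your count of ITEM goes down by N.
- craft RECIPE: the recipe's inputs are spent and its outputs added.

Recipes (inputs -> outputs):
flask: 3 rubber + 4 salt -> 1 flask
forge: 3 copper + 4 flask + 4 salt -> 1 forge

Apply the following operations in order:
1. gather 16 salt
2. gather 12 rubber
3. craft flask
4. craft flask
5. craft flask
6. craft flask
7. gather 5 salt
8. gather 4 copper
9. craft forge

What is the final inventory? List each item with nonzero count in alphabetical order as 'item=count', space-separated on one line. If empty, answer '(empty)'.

After 1 (gather 16 salt): salt=16
After 2 (gather 12 rubber): rubber=12 salt=16
After 3 (craft flask): flask=1 rubber=9 salt=12
After 4 (craft flask): flask=2 rubber=6 salt=8
After 5 (craft flask): flask=3 rubber=3 salt=4
After 6 (craft flask): flask=4
After 7 (gather 5 salt): flask=4 salt=5
After 8 (gather 4 copper): copper=4 flask=4 salt=5
After 9 (craft forge): copper=1 forge=1 salt=1

Answer: copper=1 forge=1 salt=1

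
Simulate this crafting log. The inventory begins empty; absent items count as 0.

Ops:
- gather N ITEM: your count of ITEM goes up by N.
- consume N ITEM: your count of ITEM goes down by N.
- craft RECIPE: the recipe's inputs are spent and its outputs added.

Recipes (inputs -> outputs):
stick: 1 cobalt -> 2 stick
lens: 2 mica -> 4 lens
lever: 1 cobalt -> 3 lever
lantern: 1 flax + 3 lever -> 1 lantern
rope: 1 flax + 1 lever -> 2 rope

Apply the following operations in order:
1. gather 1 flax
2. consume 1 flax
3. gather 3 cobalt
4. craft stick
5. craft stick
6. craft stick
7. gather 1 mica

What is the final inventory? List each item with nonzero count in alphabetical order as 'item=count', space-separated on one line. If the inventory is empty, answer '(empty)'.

After 1 (gather 1 flax): flax=1
After 2 (consume 1 flax): (empty)
After 3 (gather 3 cobalt): cobalt=3
After 4 (craft stick): cobalt=2 stick=2
After 5 (craft stick): cobalt=1 stick=4
After 6 (craft stick): stick=6
After 7 (gather 1 mica): mica=1 stick=6

Answer: mica=1 stick=6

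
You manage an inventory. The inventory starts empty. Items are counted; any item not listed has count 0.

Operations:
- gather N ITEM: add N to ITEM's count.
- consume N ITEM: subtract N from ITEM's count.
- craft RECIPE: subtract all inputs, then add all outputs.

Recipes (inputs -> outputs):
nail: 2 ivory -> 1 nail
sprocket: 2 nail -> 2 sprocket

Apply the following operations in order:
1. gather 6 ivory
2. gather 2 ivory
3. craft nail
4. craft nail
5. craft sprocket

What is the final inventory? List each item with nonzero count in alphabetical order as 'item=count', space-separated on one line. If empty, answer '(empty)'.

Answer: ivory=4 sprocket=2

Derivation:
After 1 (gather 6 ivory): ivory=6
After 2 (gather 2 ivory): ivory=8
After 3 (craft nail): ivory=6 nail=1
After 4 (craft nail): ivory=4 nail=2
After 5 (craft sprocket): ivory=4 sprocket=2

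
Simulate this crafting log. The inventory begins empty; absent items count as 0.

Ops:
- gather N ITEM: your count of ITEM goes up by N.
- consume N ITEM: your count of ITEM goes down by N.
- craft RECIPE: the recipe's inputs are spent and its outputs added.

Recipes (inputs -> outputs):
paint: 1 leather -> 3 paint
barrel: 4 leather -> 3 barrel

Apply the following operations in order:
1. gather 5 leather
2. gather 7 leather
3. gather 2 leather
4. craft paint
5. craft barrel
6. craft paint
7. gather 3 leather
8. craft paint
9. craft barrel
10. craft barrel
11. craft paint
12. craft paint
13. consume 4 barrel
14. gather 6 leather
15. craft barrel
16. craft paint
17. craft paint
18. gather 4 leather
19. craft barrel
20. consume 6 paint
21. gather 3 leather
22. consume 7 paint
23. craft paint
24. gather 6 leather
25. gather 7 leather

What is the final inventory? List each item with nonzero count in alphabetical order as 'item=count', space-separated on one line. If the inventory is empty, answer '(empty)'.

Answer: barrel=11 leather=15 paint=11

Derivation:
After 1 (gather 5 leather): leather=5
After 2 (gather 7 leather): leather=12
After 3 (gather 2 leather): leather=14
After 4 (craft paint): leather=13 paint=3
After 5 (craft barrel): barrel=3 leather=9 paint=3
After 6 (craft paint): barrel=3 leather=8 paint=6
After 7 (gather 3 leather): barrel=3 leather=11 paint=6
After 8 (craft paint): barrel=3 leather=10 paint=9
After 9 (craft barrel): barrel=6 leather=6 paint=9
After 10 (craft barrel): barrel=9 leather=2 paint=9
After 11 (craft paint): barrel=9 leather=1 paint=12
After 12 (craft paint): barrel=9 paint=15
After 13 (consume 4 barrel): barrel=5 paint=15
After 14 (gather 6 leather): barrel=5 leather=6 paint=15
After 15 (craft barrel): barrel=8 leather=2 paint=15
After 16 (craft paint): barrel=8 leather=1 paint=18
After 17 (craft paint): barrel=8 paint=21
After 18 (gather 4 leather): barrel=8 leather=4 paint=21
After 19 (craft barrel): barrel=11 paint=21
After 20 (consume 6 paint): barrel=11 paint=15
After 21 (gather 3 leather): barrel=11 leather=3 paint=15
After 22 (consume 7 paint): barrel=11 leather=3 paint=8
After 23 (craft paint): barrel=11 leather=2 paint=11
After 24 (gather 6 leather): barrel=11 leather=8 paint=11
After 25 (gather 7 leather): barrel=11 leather=15 paint=11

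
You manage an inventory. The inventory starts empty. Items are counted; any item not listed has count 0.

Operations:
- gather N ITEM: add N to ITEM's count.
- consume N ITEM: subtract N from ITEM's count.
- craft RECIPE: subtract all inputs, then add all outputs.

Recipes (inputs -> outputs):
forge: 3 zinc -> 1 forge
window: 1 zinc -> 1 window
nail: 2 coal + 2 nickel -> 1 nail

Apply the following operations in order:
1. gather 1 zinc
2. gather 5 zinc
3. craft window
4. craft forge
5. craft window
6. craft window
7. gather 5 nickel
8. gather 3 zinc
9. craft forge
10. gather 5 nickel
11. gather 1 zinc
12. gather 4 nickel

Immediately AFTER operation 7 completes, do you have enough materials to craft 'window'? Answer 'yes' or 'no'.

Answer: no

Derivation:
After 1 (gather 1 zinc): zinc=1
After 2 (gather 5 zinc): zinc=6
After 3 (craft window): window=1 zinc=5
After 4 (craft forge): forge=1 window=1 zinc=2
After 5 (craft window): forge=1 window=2 zinc=1
After 6 (craft window): forge=1 window=3
After 7 (gather 5 nickel): forge=1 nickel=5 window=3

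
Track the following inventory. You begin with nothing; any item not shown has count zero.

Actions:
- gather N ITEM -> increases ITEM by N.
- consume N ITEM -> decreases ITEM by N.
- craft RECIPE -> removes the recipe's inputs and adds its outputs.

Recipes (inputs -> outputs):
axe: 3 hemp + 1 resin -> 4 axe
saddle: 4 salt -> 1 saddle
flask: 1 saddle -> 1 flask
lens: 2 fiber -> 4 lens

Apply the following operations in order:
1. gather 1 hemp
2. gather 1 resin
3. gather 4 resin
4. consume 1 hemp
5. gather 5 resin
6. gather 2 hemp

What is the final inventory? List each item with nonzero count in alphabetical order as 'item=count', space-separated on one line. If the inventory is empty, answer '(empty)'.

Answer: hemp=2 resin=10

Derivation:
After 1 (gather 1 hemp): hemp=1
After 2 (gather 1 resin): hemp=1 resin=1
After 3 (gather 4 resin): hemp=1 resin=5
After 4 (consume 1 hemp): resin=5
After 5 (gather 5 resin): resin=10
After 6 (gather 2 hemp): hemp=2 resin=10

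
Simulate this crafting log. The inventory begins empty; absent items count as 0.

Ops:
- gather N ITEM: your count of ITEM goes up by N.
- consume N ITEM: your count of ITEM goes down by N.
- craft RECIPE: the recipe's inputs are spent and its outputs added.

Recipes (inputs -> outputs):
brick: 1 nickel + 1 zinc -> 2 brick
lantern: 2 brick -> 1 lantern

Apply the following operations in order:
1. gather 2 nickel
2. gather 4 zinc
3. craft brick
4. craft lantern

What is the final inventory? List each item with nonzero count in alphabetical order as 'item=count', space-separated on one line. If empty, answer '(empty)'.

After 1 (gather 2 nickel): nickel=2
After 2 (gather 4 zinc): nickel=2 zinc=4
After 3 (craft brick): brick=2 nickel=1 zinc=3
After 4 (craft lantern): lantern=1 nickel=1 zinc=3

Answer: lantern=1 nickel=1 zinc=3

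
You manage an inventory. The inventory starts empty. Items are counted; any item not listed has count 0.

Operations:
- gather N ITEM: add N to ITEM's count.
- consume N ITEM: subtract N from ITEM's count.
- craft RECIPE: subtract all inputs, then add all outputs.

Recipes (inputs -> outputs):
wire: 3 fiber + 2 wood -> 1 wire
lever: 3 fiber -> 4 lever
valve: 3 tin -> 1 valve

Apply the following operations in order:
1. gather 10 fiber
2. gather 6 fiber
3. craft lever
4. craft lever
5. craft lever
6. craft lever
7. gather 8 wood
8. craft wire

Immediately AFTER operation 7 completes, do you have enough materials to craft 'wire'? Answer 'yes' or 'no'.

After 1 (gather 10 fiber): fiber=10
After 2 (gather 6 fiber): fiber=16
After 3 (craft lever): fiber=13 lever=4
After 4 (craft lever): fiber=10 lever=8
After 5 (craft lever): fiber=7 lever=12
After 6 (craft lever): fiber=4 lever=16
After 7 (gather 8 wood): fiber=4 lever=16 wood=8

Answer: yes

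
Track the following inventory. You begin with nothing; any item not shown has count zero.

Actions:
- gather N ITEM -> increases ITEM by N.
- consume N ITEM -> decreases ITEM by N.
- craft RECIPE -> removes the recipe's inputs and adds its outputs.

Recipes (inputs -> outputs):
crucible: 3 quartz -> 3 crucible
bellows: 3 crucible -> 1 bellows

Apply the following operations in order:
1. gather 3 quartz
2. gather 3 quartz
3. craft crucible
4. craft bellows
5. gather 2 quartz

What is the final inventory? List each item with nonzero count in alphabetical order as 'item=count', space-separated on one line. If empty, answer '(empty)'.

After 1 (gather 3 quartz): quartz=3
After 2 (gather 3 quartz): quartz=6
After 3 (craft crucible): crucible=3 quartz=3
After 4 (craft bellows): bellows=1 quartz=3
After 5 (gather 2 quartz): bellows=1 quartz=5

Answer: bellows=1 quartz=5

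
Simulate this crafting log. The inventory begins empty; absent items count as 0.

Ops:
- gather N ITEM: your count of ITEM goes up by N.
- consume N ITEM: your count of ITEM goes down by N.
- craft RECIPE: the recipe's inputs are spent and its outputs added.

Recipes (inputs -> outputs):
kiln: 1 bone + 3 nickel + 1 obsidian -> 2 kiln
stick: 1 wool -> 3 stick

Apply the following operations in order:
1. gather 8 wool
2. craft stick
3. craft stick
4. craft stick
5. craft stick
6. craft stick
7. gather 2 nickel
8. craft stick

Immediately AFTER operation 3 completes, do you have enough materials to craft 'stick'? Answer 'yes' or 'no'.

After 1 (gather 8 wool): wool=8
After 2 (craft stick): stick=3 wool=7
After 3 (craft stick): stick=6 wool=6

Answer: yes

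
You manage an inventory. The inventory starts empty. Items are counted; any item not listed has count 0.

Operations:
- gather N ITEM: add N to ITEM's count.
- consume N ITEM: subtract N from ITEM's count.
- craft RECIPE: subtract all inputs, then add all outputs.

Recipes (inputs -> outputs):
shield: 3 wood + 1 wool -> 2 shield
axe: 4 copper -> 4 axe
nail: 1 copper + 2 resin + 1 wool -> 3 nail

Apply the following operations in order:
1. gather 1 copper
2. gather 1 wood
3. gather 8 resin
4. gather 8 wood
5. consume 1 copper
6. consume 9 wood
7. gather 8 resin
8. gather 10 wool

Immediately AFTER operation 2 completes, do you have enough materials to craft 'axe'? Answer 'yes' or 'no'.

After 1 (gather 1 copper): copper=1
After 2 (gather 1 wood): copper=1 wood=1

Answer: no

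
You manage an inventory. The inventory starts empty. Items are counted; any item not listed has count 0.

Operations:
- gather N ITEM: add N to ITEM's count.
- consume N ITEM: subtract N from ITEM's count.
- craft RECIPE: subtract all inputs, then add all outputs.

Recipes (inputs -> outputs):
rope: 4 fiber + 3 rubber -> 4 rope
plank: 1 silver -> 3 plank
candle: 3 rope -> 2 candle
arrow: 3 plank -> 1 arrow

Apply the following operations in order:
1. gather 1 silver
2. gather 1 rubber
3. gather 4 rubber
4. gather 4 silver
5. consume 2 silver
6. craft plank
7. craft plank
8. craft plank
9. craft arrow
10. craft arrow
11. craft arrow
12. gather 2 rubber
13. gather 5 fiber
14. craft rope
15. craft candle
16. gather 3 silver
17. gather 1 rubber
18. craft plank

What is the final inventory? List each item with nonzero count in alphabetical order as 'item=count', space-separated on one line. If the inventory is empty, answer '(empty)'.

Answer: arrow=3 candle=2 fiber=1 plank=3 rope=1 rubber=5 silver=2

Derivation:
After 1 (gather 1 silver): silver=1
After 2 (gather 1 rubber): rubber=1 silver=1
After 3 (gather 4 rubber): rubber=5 silver=1
After 4 (gather 4 silver): rubber=5 silver=5
After 5 (consume 2 silver): rubber=5 silver=3
After 6 (craft plank): plank=3 rubber=5 silver=2
After 7 (craft plank): plank=6 rubber=5 silver=1
After 8 (craft plank): plank=9 rubber=5
After 9 (craft arrow): arrow=1 plank=6 rubber=5
After 10 (craft arrow): arrow=2 plank=3 rubber=5
After 11 (craft arrow): arrow=3 rubber=5
After 12 (gather 2 rubber): arrow=3 rubber=7
After 13 (gather 5 fiber): arrow=3 fiber=5 rubber=7
After 14 (craft rope): arrow=3 fiber=1 rope=4 rubber=4
After 15 (craft candle): arrow=3 candle=2 fiber=1 rope=1 rubber=4
After 16 (gather 3 silver): arrow=3 candle=2 fiber=1 rope=1 rubber=4 silver=3
After 17 (gather 1 rubber): arrow=3 candle=2 fiber=1 rope=1 rubber=5 silver=3
After 18 (craft plank): arrow=3 candle=2 fiber=1 plank=3 rope=1 rubber=5 silver=2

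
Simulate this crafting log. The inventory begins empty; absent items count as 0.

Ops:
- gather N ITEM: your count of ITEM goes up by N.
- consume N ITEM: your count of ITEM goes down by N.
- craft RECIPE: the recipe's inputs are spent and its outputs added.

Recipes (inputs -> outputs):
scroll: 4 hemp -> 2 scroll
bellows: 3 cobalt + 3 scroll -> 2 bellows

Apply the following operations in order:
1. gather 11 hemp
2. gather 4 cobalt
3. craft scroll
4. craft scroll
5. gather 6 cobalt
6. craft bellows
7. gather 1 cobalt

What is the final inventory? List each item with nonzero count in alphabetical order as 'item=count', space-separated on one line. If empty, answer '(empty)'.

Answer: bellows=2 cobalt=8 hemp=3 scroll=1

Derivation:
After 1 (gather 11 hemp): hemp=11
After 2 (gather 4 cobalt): cobalt=4 hemp=11
After 3 (craft scroll): cobalt=4 hemp=7 scroll=2
After 4 (craft scroll): cobalt=4 hemp=3 scroll=4
After 5 (gather 6 cobalt): cobalt=10 hemp=3 scroll=4
After 6 (craft bellows): bellows=2 cobalt=7 hemp=3 scroll=1
After 7 (gather 1 cobalt): bellows=2 cobalt=8 hemp=3 scroll=1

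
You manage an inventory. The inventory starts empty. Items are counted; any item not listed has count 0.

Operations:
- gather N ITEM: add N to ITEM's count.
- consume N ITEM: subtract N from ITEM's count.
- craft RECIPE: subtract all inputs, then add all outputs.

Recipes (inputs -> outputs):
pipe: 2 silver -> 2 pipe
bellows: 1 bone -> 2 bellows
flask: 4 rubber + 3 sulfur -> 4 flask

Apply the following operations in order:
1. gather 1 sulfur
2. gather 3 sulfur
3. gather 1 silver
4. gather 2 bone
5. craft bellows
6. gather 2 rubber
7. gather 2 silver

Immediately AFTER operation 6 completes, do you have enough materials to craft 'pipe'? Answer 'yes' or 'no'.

After 1 (gather 1 sulfur): sulfur=1
After 2 (gather 3 sulfur): sulfur=4
After 3 (gather 1 silver): silver=1 sulfur=4
After 4 (gather 2 bone): bone=2 silver=1 sulfur=4
After 5 (craft bellows): bellows=2 bone=1 silver=1 sulfur=4
After 6 (gather 2 rubber): bellows=2 bone=1 rubber=2 silver=1 sulfur=4

Answer: no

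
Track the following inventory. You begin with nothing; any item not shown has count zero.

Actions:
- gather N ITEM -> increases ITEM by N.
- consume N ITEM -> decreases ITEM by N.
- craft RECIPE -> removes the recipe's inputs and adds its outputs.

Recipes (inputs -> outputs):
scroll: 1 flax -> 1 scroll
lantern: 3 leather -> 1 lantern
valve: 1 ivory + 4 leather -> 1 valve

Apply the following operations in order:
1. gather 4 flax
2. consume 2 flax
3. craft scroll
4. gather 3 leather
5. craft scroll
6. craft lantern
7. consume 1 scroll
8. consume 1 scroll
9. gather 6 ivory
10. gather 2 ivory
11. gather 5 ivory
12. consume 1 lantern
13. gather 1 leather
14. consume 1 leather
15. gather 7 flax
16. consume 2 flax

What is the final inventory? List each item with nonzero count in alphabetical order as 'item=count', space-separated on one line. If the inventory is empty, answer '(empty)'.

Answer: flax=5 ivory=13

Derivation:
After 1 (gather 4 flax): flax=4
After 2 (consume 2 flax): flax=2
After 3 (craft scroll): flax=1 scroll=1
After 4 (gather 3 leather): flax=1 leather=3 scroll=1
After 5 (craft scroll): leather=3 scroll=2
After 6 (craft lantern): lantern=1 scroll=2
After 7 (consume 1 scroll): lantern=1 scroll=1
After 8 (consume 1 scroll): lantern=1
After 9 (gather 6 ivory): ivory=6 lantern=1
After 10 (gather 2 ivory): ivory=8 lantern=1
After 11 (gather 5 ivory): ivory=13 lantern=1
After 12 (consume 1 lantern): ivory=13
After 13 (gather 1 leather): ivory=13 leather=1
After 14 (consume 1 leather): ivory=13
After 15 (gather 7 flax): flax=7 ivory=13
After 16 (consume 2 flax): flax=5 ivory=13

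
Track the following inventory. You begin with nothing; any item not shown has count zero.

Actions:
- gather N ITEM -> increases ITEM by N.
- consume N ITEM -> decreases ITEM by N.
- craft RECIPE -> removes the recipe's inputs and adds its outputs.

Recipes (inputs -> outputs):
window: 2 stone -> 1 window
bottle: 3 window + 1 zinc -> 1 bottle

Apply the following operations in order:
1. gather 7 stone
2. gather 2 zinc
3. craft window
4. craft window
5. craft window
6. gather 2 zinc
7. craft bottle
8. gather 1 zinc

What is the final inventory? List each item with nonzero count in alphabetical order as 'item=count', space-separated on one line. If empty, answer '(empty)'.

After 1 (gather 7 stone): stone=7
After 2 (gather 2 zinc): stone=7 zinc=2
After 3 (craft window): stone=5 window=1 zinc=2
After 4 (craft window): stone=3 window=2 zinc=2
After 5 (craft window): stone=1 window=3 zinc=2
After 6 (gather 2 zinc): stone=1 window=3 zinc=4
After 7 (craft bottle): bottle=1 stone=1 zinc=3
After 8 (gather 1 zinc): bottle=1 stone=1 zinc=4

Answer: bottle=1 stone=1 zinc=4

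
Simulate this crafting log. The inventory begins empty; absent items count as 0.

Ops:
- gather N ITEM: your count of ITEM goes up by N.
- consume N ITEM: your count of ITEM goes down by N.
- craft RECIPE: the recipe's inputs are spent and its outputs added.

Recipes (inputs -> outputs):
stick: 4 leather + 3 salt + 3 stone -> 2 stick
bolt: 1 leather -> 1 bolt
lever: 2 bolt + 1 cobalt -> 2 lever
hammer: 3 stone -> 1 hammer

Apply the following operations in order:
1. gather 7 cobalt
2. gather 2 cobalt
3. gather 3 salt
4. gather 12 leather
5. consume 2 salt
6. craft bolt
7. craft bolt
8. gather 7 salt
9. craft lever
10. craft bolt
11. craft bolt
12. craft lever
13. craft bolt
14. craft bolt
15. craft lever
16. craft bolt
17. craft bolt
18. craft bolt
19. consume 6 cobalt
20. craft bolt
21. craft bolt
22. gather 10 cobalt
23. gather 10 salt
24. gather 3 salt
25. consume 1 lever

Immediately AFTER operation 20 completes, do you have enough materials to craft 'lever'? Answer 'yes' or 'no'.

Answer: no

Derivation:
After 1 (gather 7 cobalt): cobalt=7
After 2 (gather 2 cobalt): cobalt=9
After 3 (gather 3 salt): cobalt=9 salt=3
After 4 (gather 12 leather): cobalt=9 leather=12 salt=3
After 5 (consume 2 salt): cobalt=9 leather=12 salt=1
After 6 (craft bolt): bolt=1 cobalt=9 leather=11 salt=1
After 7 (craft bolt): bolt=2 cobalt=9 leather=10 salt=1
After 8 (gather 7 salt): bolt=2 cobalt=9 leather=10 salt=8
After 9 (craft lever): cobalt=8 leather=10 lever=2 salt=8
After 10 (craft bolt): bolt=1 cobalt=8 leather=9 lever=2 salt=8
After 11 (craft bolt): bolt=2 cobalt=8 leather=8 lever=2 salt=8
After 12 (craft lever): cobalt=7 leather=8 lever=4 salt=8
After 13 (craft bolt): bolt=1 cobalt=7 leather=7 lever=4 salt=8
After 14 (craft bolt): bolt=2 cobalt=7 leather=6 lever=4 salt=8
After 15 (craft lever): cobalt=6 leather=6 lever=6 salt=8
After 16 (craft bolt): bolt=1 cobalt=6 leather=5 lever=6 salt=8
After 17 (craft bolt): bolt=2 cobalt=6 leather=4 lever=6 salt=8
After 18 (craft bolt): bolt=3 cobalt=6 leather=3 lever=6 salt=8
After 19 (consume 6 cobalt): bolt=3 leather=3 lever=6 salt=8
After 20 (craft bolt): bolt=4 leather=2 lever=6 salt=8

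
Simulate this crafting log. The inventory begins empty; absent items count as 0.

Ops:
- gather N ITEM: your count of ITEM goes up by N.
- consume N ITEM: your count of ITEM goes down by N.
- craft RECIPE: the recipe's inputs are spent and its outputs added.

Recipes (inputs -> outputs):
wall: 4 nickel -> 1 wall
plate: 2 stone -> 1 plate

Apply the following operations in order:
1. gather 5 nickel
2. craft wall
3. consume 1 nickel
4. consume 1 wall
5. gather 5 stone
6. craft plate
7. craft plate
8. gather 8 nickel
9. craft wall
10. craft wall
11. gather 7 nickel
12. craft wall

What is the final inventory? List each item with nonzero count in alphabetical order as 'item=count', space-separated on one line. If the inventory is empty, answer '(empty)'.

Answer: nickel=3 plate=2 stone=1 wall=3

Derivation:
After 1 (gather 5 nickel): nickel=5
After 2 (craft wall): nickel=1 wall=1
After 3 (consume 1 nickel): wall=1
After 4 (consume 1 wall): (empty)
After 5 (gather 5 stone): stone=5
After 6 (craft plate): plate=1 stone=3
After 7 (craft plate): plate=2 stone=1
After 8 (gather 8 nickel): nickel=8 plate=2 stone=1
After 9 (craft wall): nickel=4 plate=2 stone=1 wall=1
After 10 (craft wall): plate=2 stone=1 wall=2
After 11 (gather 7 nickel): nickel=7 plate=2 stone=1 wall=2
After 12 (craft wall): nickel=3 plate=2 stone=1 wall=3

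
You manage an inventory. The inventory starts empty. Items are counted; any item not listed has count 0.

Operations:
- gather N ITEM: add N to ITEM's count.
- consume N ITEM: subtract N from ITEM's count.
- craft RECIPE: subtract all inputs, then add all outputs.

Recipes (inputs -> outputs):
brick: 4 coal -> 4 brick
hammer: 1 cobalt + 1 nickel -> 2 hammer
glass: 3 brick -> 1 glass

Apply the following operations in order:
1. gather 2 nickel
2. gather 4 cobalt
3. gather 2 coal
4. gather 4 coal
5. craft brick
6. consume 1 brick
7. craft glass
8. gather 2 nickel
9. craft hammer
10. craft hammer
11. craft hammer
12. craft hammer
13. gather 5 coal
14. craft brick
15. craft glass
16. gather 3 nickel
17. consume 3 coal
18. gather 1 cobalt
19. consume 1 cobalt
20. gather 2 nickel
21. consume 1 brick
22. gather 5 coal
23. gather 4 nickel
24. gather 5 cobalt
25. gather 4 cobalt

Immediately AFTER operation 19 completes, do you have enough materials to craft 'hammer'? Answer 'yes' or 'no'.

After 1 (gather 2 nickel): nickel=2
After 2 (gather 4 cobalt): cobalt=4 nickel=2
After 3 (gather 2 coal): coal=2 cobalt=4 nickel=2
After 4 (gather 4 coal): coal=6 cobalt=4 nickel=2
After 5 (craft brick): brick=4 coal=2 cobalt=4 nickel=2
After 6 (consume 1 brick): brick=3 coal=2 cobalt=4 nickel=2
After 7 (craft glass): coal=2 cobalt=4 glass=1 nickel=2
After 8 (gather 2 nickel): coal=2 cobalt=4 glass=1 nickel=4
After 9 (craft hammer): coal=2 cobalt=3 glass=1 hammer=2 nickel=3
After 10 (craft hammer): coal=2 cobalt=2 glass=1 hammer=4 nickel=2
After 11 (craft hammer): coal=2 cobalt=1 glass=1 hammer=6 nickel=1
After 12 (craft hammer): coal=2 glass=1 hammer=8
After 13 (gather 5 coal): coal=7 glass=1 hammer=8
After 14 (craft brick): brick=4 coal=3 glass=1 hammer=8
After 15 (craft glass): brick=1 coal=3 glass=2 hammer=8
After 16 (gather 3 nickel): brick=1 coal=3 glass=2 hammer=8 nickel=3
After 17 (consume 3 coal): brick=1 glass=2 hammer=8 nickel=3
After 18 (gather 1 cobalt): brick=1 cobalt=1 glass=2 hammer=8 nickel=3
After 19 (consume 1 cobalt): brick=1 glass=2 hammer=8 nickel=3

Answer: no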